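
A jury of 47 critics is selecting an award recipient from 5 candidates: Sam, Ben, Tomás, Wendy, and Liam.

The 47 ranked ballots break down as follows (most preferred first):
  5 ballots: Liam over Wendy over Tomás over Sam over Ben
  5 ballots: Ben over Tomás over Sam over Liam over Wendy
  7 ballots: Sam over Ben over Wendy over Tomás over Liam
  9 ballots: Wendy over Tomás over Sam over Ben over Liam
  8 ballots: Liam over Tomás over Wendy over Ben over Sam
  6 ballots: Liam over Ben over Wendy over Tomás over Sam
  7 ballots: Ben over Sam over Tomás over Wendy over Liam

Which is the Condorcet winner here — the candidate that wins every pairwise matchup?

Ben

Ben vs Sam: 26–21
Ben vs Tomás: 25–22
Ben vs Wendy: 25–22
Ben vs Liam: 28–19
Ben beats every other candidate.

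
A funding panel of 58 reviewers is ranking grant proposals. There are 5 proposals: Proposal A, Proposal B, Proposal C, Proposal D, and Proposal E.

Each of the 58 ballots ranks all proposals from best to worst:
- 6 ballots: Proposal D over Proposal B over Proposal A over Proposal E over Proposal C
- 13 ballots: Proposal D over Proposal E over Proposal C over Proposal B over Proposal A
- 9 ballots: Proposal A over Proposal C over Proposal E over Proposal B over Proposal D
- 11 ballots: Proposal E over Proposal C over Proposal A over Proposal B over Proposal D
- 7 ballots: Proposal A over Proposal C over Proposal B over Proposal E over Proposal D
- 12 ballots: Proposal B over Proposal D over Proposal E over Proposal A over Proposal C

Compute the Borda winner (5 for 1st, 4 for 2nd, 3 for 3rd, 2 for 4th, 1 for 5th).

Proposal E

Proposal A: 6×3 + 13×1 + 9×5 + 11×3 + 7×5 + 12×2 = 168
Proposal B: 6×4 + 13×2 + 9×2 + 11×2 + 7×3 + 12×5 = 171
Proposal C: 6×1 + 13×3 + 9×4 + 11×4 + 7×4 + 12×1 = 165
Proposal D: 6×5 + 13×5 + 9×1 + 11×1 + 7×1 + 12×4 = 170
Proposal E: 6×2 + 13×4 + 9×3 + 11×5 + 7×2 + 12×3 = 196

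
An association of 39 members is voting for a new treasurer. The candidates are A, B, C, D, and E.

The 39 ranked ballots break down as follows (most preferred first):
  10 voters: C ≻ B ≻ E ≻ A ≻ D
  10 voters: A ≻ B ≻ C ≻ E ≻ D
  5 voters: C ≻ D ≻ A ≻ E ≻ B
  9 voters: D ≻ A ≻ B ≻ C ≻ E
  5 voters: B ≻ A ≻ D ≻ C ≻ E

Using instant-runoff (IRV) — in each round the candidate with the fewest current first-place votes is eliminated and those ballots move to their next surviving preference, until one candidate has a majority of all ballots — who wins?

Round 1: A 10, B 5, C 15, D 9, E 0. E eliminated.
Round 2: A 10, B 5, C 15, D 9. B eliminated.
Round 3: A 15, C 15, D 9. D eliminated.
Round 4: A 24, C 15. A has a majority (≥20).

A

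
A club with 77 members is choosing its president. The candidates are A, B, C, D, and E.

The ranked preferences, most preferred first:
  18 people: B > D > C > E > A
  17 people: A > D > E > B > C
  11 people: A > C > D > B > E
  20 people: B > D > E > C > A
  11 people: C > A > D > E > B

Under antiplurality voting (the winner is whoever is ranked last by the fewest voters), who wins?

Last-place votes: A 38, B 11, C 17, D 0, E 11.

D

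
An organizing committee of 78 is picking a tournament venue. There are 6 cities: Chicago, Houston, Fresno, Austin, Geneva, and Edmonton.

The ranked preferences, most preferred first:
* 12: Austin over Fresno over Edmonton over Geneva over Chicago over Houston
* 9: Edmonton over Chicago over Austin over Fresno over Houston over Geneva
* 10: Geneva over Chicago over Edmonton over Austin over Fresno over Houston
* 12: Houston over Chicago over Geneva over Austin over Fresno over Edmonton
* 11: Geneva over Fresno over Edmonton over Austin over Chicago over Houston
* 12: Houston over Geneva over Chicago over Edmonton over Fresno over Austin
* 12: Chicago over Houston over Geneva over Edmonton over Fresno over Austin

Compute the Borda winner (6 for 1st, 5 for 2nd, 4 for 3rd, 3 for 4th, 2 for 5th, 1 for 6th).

Geneva

Chicago: 12×2 + 9×5 + 10×5 + 12×5 + 11×2 + 12×4 + 12×6 = 321
Houston: 12×1 + 9×2 + 10×1 + 12×6 + 11×1 + 12×6 + 12×5 = 255
Fresno: 12×5 + 9×3 + 10×2 + 12×2 + 11×5 + 12×2 + 12×2 = 234
Austin: 12×6 + 9×4 + 10×3 + 12×3 + 11×3 + 12×1 + 12×1 = 231
Geneva: 12×3 + 9×1 + 10×6 + 12×4 + 11×6 + 12×5 + 12×4 = 327
Edmonton: 12×4 + 9×6 + 10×4 + 12×1 + 11×4 + 12×3 + 12×3 = 270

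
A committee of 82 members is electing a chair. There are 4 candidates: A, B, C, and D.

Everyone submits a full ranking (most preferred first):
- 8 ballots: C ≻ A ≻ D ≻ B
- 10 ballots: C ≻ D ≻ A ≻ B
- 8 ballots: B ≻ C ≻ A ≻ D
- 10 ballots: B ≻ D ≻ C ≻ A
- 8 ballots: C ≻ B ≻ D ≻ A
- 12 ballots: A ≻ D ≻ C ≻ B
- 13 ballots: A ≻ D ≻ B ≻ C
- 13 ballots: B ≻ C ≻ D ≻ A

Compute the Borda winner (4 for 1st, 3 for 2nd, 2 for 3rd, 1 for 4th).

A: 8×3 + 10×2 + 8×2 + 10×1 + 8×1 + 12×4 + 13×4 + 13×1 = 191
B: 8×1 + 10×1 + 8×4 + 10×4 + 8×3 + 12×1 + 13×2 + 13×4 = 204
C: 8×4 + 10×4 + 8×3 + 10×2 + 8×4 + 12×2 + 13×1 + 13×3 = 224
D: 8×2 + 10×3 + 8×1 + 10×3 + 8×2 + 12×3 + 13×3 + 13×2 = 201

C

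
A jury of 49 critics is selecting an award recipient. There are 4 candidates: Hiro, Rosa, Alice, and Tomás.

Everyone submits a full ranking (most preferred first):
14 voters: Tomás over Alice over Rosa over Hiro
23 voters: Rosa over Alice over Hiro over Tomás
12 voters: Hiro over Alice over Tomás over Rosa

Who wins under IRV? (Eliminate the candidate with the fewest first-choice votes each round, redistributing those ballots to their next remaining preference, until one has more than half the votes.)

Tomás

Round 1: Hiro 12, Rosa 23, Alice 0, Tomás 14. Alice eliminated.
Round 2: Hiro 12, Rosa 23, Tomás 14. Hiro eliminated.
Round 3: Rosa 23, Tomás 26. Tomás has a majority (≥25).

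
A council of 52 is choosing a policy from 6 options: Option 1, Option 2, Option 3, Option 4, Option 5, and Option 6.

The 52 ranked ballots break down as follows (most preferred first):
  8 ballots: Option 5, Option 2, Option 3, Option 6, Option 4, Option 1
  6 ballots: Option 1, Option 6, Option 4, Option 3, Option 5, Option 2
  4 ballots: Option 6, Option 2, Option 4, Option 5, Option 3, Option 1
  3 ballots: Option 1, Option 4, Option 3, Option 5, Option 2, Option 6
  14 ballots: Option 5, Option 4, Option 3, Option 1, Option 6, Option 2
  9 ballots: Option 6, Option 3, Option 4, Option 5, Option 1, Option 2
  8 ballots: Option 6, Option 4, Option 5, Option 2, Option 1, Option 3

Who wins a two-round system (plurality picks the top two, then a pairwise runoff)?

Round 1 first-place votes: Option 1 9, Option 2 0, Option 3 0, Option 4 0, Option 5 22, Option 6 21. Option 5 and Option 6 advance.
Runoff: Option 5 is ranked above Option 6 on 25 ballots, Option 6 above Option 5 on 27.

Option 6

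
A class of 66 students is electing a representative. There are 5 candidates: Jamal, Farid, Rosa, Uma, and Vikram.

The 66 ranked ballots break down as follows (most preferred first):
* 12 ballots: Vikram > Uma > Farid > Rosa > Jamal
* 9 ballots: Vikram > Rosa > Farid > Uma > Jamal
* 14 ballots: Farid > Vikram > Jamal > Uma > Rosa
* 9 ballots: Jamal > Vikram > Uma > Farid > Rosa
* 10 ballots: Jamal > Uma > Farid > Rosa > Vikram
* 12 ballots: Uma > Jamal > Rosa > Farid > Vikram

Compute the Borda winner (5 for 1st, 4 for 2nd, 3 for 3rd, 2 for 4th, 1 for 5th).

Uma

Jamal: 12×1 + 9×1 + 14×3 + 9×5 + 10×5 + 12×4 = 206
Farid: 12×3 + 9×3 + 14×5 + 9×2 + 10×3 + 12×2 = 205
Rosa: 12×2 + 9×4 + 14×1 + 9×1 + 10×2 + 12×3 = 139
Uma: 12×4 + 9×2 + 14×2 + 9×3 + 10×4 + 12×5 = 221
Vikram: 12×5 + 9×5 + 14×4 + 9×4 + 10×1 + 12×1 = 219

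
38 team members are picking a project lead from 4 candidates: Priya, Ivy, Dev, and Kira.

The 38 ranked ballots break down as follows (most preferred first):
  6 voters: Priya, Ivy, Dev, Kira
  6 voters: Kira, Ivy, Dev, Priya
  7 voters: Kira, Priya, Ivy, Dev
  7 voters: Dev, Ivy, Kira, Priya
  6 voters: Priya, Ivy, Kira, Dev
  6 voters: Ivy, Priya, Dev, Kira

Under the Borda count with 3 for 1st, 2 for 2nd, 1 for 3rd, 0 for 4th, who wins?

Priya: 6×3 + 6×0 + 7×2 + 7×0 + 6×3 + 6×2 = 62
Ivy: 6×2 + 6×2 + 7×1 + 7×2 + 6×2 + 6×3 = 75
Dev: 6×1 + 6×1 + 7×0 + 7×3 + 6×0 + 6×1 = 39
Kira: 6×0 + 6×3 + 7×3 + 7×1 + 6×1 + 6×0 = 52

Ivy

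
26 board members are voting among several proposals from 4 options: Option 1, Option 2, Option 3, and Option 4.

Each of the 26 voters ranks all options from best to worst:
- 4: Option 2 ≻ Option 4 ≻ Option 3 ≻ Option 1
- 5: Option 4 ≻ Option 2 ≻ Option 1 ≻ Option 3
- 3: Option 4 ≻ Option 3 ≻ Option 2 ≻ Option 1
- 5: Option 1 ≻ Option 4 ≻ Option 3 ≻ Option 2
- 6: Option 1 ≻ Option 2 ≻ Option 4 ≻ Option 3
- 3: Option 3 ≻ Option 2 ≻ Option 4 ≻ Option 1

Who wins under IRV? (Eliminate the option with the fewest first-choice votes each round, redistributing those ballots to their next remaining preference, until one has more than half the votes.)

Round 1: Option 1 11, Option 2 4, Option 3 3, Option 4 8. Option 3 eliminated.
Round 2: Option 1 11, Option 2 7, Option 4 8. Option 2 eliminated.
Round 3: Option 1 11, Option 4 15. Option 4 has a majority (≥14).

Option 4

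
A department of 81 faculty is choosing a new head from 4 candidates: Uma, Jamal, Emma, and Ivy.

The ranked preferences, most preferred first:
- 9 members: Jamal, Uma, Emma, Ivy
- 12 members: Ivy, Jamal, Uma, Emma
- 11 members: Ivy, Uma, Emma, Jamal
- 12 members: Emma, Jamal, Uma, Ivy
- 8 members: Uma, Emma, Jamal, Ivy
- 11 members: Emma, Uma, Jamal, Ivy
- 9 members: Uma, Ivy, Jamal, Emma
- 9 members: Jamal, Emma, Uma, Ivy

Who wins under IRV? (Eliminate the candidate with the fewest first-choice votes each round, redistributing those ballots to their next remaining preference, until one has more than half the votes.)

Emma

Round 1: Uma 17, Jamal 18, Emma 23, Ivy 23. Uma eliminated.
Round 2: Jamal 18, Emma 31, Ivy 32. Jamal eliminated.
Round 3: Emma 49, Ivy 32. Emma has a majority (≥41).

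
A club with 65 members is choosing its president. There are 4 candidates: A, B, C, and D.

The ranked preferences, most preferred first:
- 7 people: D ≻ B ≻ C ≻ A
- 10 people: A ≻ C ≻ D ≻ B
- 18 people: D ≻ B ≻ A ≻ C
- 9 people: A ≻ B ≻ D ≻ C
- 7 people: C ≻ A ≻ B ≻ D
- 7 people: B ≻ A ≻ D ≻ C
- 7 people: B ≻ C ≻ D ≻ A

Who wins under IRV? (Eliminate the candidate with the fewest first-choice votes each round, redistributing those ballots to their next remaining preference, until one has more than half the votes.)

Round 1: A 19, B 14, C 7, D 25. C eliminated.
Round 2: A 26, B 14, D 25. B eliminated.
Round 3: A 33, D 32. A has a majority (≥33).

A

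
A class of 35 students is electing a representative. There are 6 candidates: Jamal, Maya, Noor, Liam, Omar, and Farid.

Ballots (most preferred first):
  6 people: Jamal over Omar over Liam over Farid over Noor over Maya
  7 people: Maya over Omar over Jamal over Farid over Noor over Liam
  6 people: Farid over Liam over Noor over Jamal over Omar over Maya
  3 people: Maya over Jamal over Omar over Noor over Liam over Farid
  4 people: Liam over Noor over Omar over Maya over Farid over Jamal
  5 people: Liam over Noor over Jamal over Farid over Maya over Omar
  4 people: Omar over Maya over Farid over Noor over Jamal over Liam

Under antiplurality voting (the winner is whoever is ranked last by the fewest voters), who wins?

Last-place votes: Jamal 4, Maya 12, Noor 0, Liam 11, Omar 5, Farid 3.

Noor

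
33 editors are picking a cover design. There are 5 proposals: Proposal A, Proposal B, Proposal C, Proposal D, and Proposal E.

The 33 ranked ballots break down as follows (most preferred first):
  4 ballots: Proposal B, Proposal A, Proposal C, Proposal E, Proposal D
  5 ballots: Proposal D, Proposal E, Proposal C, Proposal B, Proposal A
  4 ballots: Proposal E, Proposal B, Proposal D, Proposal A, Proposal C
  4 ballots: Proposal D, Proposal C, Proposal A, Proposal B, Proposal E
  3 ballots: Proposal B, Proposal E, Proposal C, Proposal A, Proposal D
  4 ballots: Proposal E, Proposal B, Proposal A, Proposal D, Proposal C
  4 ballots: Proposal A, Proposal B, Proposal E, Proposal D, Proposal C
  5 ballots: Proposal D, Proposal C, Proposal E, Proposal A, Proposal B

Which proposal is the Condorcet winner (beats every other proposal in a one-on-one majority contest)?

Proposal E vs Proposal A: 21–12
Proposal E vs Proposal B: 18–15
Proposal E vs Proposal C: 20–13
Proposal E vs Proposal D: 19–14
Proposal E beats every other proposal.

Proposal E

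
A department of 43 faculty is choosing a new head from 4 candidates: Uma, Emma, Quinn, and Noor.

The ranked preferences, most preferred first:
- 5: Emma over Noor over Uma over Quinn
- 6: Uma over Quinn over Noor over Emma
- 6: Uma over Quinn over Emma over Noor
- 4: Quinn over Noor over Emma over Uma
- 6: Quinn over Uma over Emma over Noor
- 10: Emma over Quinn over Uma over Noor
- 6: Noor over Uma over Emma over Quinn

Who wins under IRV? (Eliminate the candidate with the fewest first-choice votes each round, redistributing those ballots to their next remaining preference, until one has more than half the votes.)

Uma

Round 1: Uma 12, Emma 15, Quinn 10, Noor 6. Noor eliminated.
Round 2: Uma 18, Emma 15, Quinn 10. Quinn eliminated.
Round 3: Uma 24, Emma 19. Uma has a majority (≥22).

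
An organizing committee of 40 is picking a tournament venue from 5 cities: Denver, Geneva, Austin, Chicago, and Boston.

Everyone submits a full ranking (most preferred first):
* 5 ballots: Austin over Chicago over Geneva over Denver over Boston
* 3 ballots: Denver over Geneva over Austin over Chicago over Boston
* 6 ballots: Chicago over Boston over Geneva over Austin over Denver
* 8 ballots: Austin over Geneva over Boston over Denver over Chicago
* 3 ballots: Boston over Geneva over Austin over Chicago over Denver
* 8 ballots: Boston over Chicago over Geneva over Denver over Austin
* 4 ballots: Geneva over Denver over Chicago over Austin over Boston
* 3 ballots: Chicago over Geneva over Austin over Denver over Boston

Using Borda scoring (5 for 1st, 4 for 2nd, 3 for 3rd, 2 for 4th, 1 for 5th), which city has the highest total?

Geneva

Denver: 5×2 + 3×5 + 6×1 + 8×2 + 3×1 + 8×2 + 4×4 + 3×2 = 88
Geneva: 5×3 + 3×4 + 6×3 + 8×4 + 3×4 + 8×3 + 4×5 + 3×4 = 145
Austin: 5×5 + 3×3 + 6×2 + 8×5 + 3×3 + 8×1 + 4×2 + 3×3 = 120
Chicago: 5×4 + 3×2 + 6×5 + 8×1 + 3×2 + 8×4 + 4×3 + 3×5 = 129
Boston: 5×1 + 3×1 + 6×4 + 8×3 + 3×5 + 8×5 + 4×1 + 3×1 = 118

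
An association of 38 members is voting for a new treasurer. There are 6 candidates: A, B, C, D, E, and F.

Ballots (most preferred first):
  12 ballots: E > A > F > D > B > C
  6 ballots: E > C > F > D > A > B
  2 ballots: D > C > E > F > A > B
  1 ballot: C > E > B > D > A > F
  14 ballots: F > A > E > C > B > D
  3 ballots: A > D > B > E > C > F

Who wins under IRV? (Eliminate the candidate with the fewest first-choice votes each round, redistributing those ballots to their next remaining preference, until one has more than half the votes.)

E

Round 1: A 3, B 0, C 1, D 2, E 18, F 14. B eliminated.
Round 2: A 3, C 1, D 2, E 18, F 14. C eliminated.
Round 3: A 3, D 2, E 19, F 14. D eliminated.
Round 4: A 3, E 21, F 14. E has a majority (≥20).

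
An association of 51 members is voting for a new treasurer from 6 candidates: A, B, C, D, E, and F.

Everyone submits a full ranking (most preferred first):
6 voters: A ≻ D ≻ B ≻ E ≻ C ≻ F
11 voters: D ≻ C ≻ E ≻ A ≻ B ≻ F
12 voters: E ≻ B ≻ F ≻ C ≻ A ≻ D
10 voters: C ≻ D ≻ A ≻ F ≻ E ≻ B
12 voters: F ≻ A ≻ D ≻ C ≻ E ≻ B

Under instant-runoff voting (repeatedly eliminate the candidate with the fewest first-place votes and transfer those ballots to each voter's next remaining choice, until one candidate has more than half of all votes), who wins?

Round 1: A 6, B 0, C 10, D 11, E 12, F 12. B eliminated.
Round 2: A 6, C 10, D 11, E 12, F 12. A eliminated.
Round 3: C 10, D 17, E 12, F 12. C eliminated.
Round 4: D 27, E 12, F 12. D has a majority (≥26).

D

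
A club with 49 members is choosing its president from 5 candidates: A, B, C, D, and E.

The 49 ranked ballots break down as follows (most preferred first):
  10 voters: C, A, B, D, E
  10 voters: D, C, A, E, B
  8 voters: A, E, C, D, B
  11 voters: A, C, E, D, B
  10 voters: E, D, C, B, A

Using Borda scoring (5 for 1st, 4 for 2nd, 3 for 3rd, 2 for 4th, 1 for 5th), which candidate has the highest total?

A: 10×4 + 10×3 + 8×5 + 11×5 + 10×1 = 175
B: 10×3 + 10×1 + 8×1 + 11×1 + 10×2 = 79
C: 10×5 + 10×4 + 8×3 + 11×4 + 10×3 = 188
D: 10×2 + 10×5 + 8×2 + 11×2 + 10×4 = 148
E: 10×1 + 10×2 + 8×4 + 11×3 + 10×5 = 145

C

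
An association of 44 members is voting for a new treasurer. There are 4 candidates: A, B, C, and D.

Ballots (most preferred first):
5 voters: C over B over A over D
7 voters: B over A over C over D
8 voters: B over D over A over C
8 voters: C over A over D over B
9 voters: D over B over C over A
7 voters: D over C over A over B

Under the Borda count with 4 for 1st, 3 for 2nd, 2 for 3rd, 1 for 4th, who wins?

A: 5×2 + 7×3 + 8×2 + 8×3 + 9×1 + 7×2 = 94
B: 5×3 + 7×4 + 8×4 + 8×1 + 9×3 + 7×1 = 117
C: 5×4 + 7×2 + 8×1 + 8×4 + 9×2 + 7×3 = 113
D: 5×1 + 7×1 + 8×3 + 8×2 + 9×4 + 7×4 = 116

B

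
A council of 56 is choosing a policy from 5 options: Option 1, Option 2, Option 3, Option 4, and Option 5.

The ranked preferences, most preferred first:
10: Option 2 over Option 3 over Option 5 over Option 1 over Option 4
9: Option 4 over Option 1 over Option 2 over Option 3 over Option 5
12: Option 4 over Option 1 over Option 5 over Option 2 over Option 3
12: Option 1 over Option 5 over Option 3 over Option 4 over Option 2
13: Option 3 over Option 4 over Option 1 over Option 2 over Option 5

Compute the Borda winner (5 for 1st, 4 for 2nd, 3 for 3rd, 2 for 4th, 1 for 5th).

Option 1: 10×2 + 9×4 + 12×4 + 12×5 + 13×3 = 203
Option 2: 10×5 + 9×3 + 12×2 + 12×1 + 13×2 = 139
Option 3: 10×4 + 9×2 + 12×1 + 12×3 + 13×5 = 171
Option 4: 10×1 + 9×5 + 12×5 + 12×2 + 13×4 = 191
Option 5: 10×3 + 9×1 + 12×3 + 12×4 + 13×1 = 136

Option 1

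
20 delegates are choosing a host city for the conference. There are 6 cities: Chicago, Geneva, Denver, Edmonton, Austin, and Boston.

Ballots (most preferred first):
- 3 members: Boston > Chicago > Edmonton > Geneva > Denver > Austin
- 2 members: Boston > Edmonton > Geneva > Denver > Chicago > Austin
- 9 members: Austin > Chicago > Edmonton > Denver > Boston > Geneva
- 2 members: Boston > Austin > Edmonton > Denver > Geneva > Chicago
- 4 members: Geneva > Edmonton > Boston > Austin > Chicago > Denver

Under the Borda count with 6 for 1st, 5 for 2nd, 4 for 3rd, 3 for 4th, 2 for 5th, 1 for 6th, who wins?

Chicago: 3×5 + 2×2 + 9×5 + 2×1 + 4×2 = 74
Geneva: 3×3 + 2×4 + 9×1 + 2×2 + 4×6 = 54
Denver: 3×2 + 2×3 + 9×3 + 2×3 + 4×1 = 49
Edmonton: 3×4 + 2×5 + 9×4 + 2×4 + 4×5 = 86
Austin: 3×1 + 2×1 + 9×6 + 2×5 + 4×3 = 81
Boston: 3×6 + 2×6 + 9×2 + 2×6 + 4×4 = 76

Edmonton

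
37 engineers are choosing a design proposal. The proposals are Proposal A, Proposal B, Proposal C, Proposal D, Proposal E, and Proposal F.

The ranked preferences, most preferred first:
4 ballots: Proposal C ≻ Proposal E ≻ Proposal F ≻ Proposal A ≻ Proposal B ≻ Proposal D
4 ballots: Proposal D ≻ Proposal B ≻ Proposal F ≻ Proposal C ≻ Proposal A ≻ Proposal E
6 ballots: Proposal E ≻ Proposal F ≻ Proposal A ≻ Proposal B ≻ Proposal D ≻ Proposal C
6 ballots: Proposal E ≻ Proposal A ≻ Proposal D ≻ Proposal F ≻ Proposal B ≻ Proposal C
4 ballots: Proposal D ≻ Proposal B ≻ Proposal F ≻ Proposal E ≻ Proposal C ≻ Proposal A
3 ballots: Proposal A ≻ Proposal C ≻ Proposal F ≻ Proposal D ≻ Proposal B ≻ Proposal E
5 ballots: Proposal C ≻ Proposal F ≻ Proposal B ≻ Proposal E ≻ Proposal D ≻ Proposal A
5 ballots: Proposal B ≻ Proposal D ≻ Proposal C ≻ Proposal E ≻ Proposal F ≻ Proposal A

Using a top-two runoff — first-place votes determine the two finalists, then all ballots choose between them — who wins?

Proposal C

Round 1 first-place votes: Proposal A 3, Proposal B 5, Proposal C 9, Proposal D 8, Proposal E 12, Proposal F 0. Proposal E and Proposal C advance.
Runoff: Proposal E is ranked above Proposal C on 16 ballots, Proposal C above Proposal E on 21.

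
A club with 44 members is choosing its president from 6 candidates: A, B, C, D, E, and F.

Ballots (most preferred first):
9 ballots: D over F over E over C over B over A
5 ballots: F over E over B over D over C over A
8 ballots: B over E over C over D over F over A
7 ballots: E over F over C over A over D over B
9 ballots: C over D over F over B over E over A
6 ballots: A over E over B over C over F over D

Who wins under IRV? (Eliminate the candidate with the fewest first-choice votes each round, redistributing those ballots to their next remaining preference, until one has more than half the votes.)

E

Round 1: A 6, B 8, C 9, D 9, E 7, F 5. F eliminated.
Round 2: A 6, B 8, C 9, D 9, E 12. A eliminated.
Round 3: B 8, C 9, D 9, E 18. B eliminated.
Round 4: C 9, D 9, E 26. E has a majority (≥23).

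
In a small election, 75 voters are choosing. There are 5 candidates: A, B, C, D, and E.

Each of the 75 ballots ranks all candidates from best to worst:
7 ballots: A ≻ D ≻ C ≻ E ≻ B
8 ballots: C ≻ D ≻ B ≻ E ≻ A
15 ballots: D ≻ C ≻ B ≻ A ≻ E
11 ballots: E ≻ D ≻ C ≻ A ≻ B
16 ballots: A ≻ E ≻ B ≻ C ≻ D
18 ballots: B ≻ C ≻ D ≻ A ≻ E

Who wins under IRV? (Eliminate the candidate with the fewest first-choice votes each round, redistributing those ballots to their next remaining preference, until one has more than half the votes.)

D

Round 1: A 23, B 18, C 8, D 15, E 11. C eliminated.
Round 2: A 23, B 18, D 23, E 11. E eliminated.
Round 3: A 23, B 18, D 34. B eliminated.
Round 4: A 23, D 52. D has a majority (≥38).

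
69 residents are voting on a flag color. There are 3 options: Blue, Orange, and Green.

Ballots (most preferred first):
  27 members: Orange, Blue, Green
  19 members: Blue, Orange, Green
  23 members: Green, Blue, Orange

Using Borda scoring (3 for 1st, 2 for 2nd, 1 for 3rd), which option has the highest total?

Blue

Blue: 27×2 + 19×3 + 23×2 = 157
Orange: 27×3 + 19×2 + 23×1 = 142
Green: 27×1 + 19×1 + 23×3 = 115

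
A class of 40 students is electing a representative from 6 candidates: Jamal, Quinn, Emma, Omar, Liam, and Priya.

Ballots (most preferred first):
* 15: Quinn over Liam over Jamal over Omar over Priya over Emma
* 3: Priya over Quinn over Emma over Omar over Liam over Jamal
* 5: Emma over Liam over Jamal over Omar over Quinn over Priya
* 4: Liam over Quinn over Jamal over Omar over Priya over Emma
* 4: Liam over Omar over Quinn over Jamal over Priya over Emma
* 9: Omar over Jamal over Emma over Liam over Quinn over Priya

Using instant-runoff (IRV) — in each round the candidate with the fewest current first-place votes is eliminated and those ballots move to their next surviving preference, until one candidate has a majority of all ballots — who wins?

Liam

Round 1: Jamal 0, Quinn 15, Emma 5, Omar 9, Liam 8, Priya 3. Jamal eliminated.
Round 2: Quinn 15, Emma 5, Omar 9, Liam 8, Priya 3. Priya eliminated.
Round 3: Quinn 18, Emma 5, Omar 9, Liam 8. Emma eliminated.
Round 4: Quinn 18, Omar 9, Liam 13. Omar eliminated.
Round 5: Quinn 18, Liam 22. Liam has a majority (≥21).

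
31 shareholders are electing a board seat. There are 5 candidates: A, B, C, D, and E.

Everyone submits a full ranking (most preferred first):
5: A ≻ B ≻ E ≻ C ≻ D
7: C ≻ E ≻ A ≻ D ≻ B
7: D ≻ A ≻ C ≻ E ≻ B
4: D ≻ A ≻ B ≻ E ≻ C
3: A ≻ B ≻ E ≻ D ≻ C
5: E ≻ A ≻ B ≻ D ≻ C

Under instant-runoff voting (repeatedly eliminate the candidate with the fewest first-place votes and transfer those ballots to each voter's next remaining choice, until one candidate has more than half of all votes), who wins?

Round 1: A 8, B 0, C 7, D 11, E 5. B eliminated.
Round 2: A 8, C 7, D 11, E 5. E eliminated.
Round 3: A 13, C 7, D 11. C eliminated.
Round 4: A 20, D 11. A has a majority (≥16).

A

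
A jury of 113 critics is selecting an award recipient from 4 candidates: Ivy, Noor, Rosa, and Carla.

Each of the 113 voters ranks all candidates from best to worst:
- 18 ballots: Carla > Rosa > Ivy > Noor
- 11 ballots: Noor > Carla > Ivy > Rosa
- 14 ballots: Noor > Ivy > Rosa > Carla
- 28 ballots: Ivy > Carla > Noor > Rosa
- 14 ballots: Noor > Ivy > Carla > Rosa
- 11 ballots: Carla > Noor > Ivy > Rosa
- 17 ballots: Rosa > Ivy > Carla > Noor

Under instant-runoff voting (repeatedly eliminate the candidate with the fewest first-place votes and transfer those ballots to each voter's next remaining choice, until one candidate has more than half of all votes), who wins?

Round 1: Ivy 28, Noor 39, Rosa 17, Carla 29. Rosa eliminated.
Round 2: Ivy 45, Noor 39, Carla 29. Carla eliminated.
Round 3: Ivy 63, Noor 50. Ivy has a majority (≥57).

Ivy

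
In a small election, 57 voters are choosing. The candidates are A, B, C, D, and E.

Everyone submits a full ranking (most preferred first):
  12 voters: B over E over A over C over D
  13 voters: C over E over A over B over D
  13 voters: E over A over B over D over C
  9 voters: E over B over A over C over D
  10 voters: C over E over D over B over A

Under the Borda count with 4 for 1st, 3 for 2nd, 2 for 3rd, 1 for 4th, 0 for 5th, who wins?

A: 12×2 + 13×2 + 13×3 + 9×2 + 10×0 = 107
B: 12×4 + 13×1 + 13×2 + 9×3 + 10×1 = 124
C: 12×1 + 13×4 + 13×0 + 9×1 + 10×4 = 113
D: 12×0 + 13×0 + 13×1 + 9×0 + 10×2 = 33
E: 12×3 + 13×3 + 13×4 + 9×4 + 10×3 = 193

E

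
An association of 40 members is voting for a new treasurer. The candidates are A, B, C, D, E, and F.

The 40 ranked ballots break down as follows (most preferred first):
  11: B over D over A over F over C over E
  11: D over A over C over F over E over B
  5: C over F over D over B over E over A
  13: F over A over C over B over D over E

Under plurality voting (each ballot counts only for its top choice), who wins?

F

First-place votes: A 0, B 11, C 5, D 11, E 0, F 13.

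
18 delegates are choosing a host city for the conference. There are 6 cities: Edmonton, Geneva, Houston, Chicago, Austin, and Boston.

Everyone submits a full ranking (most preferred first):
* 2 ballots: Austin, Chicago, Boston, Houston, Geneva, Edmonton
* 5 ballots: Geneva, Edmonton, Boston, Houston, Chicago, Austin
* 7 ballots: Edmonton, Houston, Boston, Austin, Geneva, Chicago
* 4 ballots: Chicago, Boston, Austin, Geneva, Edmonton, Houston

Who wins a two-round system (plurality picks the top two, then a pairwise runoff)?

Geneva

Round 1 first-place votes: Edmonton 7, Geneva 5, Houston 0, Chicago 4, Austin 2, Boston 0. Edmonton and Geneva advance.
Runoff: Edmonton is ranked above Geneva on 7 ballots, Geneva above Edmonton on 11.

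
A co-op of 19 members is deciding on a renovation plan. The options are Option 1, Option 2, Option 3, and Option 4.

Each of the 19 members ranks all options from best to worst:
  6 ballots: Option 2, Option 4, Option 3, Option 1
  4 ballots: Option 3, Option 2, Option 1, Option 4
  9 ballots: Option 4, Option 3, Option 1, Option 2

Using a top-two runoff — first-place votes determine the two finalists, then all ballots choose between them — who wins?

Option 2

Round 1 first-place votes: Option 1 0, Option 2 6, Option 3 4, Option 4 9. Option 4 and Option 2 advance.
Runoff: Option 4 is ranked above Option 2 on 9 ballots, Option 2 above Option 4 on 10.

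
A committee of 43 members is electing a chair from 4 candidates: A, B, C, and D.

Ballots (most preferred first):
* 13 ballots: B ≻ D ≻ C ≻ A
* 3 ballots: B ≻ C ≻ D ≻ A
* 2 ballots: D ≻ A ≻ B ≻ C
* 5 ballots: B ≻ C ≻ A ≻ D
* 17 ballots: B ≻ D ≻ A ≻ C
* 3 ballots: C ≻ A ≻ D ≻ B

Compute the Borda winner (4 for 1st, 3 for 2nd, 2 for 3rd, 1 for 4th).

B

A: 13×1 + 3×1 + 2×3 + 5×2 + 17×2 + 3×3 = 75
B: 13×4 + 3×4 + 2×2 + 5×4 + 17×4 + 3×1 = 159
C: 13×2 + 3×3 + 2×1 + 5×3 + 17×1 + 3×4 = 81
D: 13×3 + 3×2 + 2×4 + 5×1 + 17×3 + 3×2 = 115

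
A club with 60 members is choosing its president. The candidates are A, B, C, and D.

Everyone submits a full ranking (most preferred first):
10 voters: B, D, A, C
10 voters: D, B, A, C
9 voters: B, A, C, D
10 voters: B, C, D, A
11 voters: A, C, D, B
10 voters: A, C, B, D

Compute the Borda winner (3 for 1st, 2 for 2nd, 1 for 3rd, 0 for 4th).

B

A: 10×1 + 10×1 + 9×2 + 10×0 + 11×3 + 10×3 = 101
B: 10×3 + 10×2 + 9×3 + 10×3 + 11×0 + 10×1 = 117
C: 10×0 + 10×0 + 9×1 + 10×2 + 11×2 + 10×2 = 71
D: 10×2 + 10×3 + 9×0 + 10×1 + 11×1 + 10×0 = 71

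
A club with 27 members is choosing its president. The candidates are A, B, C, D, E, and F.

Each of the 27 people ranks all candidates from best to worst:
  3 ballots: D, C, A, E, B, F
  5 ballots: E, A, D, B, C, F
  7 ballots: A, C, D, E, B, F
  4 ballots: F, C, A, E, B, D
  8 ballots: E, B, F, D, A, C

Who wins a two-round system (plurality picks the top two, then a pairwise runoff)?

A

Round 1 first-place votes: A 7, B 0, C 0, D 3, E 13, F 4. E and A advance.
Runoff: E is ranked above A on 13 ballots, A above E on 14.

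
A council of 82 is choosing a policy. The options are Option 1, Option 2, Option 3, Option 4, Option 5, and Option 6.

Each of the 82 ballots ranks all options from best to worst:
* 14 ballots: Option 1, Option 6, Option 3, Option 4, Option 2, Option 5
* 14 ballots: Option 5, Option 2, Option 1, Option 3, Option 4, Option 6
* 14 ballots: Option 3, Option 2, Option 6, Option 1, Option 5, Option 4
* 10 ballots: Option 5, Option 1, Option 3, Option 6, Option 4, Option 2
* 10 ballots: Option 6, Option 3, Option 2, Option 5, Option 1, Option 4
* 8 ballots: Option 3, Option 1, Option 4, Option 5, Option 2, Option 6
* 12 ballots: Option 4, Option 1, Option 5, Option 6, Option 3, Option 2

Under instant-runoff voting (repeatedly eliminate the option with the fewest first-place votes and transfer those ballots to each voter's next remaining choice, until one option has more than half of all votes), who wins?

Option 1

Round 1: Option 1 14, Option 2 0, Option 3 22, Option 4 12, Option 5 24, Option 6 10. Option 2 eliminated.
Round 2: Option 1 14, Option 3 22, Option 4 12, Option 5 24, Option 6 10. Option 6 eliminated.
Round 3: Option 1 14, Option 3 32, Option 4 12, Option 5 24. Option 4 eliminated.
Round 4: Option 1 26, Option 3 32, Option 5 24. Option 5 eliminated.
Round 5: Option 1 50, Option 3 32. Option 1 has a majority (≥42).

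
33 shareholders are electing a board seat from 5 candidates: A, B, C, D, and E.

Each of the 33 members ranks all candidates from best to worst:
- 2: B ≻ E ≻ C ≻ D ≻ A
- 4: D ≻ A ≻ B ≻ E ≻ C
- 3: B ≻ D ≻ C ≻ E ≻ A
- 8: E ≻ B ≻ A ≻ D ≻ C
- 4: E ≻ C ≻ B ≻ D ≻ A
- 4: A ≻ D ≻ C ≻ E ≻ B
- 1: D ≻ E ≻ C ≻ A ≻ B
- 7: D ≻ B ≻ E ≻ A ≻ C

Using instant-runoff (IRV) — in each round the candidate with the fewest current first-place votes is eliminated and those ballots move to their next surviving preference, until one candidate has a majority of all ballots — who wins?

Round 1: A 4, B 5, C 0, D 12, E 12. C eliminated.
Round 2: A 4, B 5, D 12, E 12. A eliminated.
Round 3: B 5, D 16, E 12. B eliminated.
Round 4: D 19, E 14. D has a majority (≥17).

D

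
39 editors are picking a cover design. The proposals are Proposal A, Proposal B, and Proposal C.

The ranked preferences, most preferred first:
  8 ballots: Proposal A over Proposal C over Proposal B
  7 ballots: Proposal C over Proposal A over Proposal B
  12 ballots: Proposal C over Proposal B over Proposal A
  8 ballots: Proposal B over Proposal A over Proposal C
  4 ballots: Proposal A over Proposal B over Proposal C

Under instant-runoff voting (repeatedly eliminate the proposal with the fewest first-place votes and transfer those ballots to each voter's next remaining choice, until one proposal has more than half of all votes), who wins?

Round 1: Proposal A 12, Proposal B 8, Proposal C 19. Proposal B eliminated.
Round 2: Proposal A 20, Proposal C 19. Proposal A has a majority (≥20).

Proposal A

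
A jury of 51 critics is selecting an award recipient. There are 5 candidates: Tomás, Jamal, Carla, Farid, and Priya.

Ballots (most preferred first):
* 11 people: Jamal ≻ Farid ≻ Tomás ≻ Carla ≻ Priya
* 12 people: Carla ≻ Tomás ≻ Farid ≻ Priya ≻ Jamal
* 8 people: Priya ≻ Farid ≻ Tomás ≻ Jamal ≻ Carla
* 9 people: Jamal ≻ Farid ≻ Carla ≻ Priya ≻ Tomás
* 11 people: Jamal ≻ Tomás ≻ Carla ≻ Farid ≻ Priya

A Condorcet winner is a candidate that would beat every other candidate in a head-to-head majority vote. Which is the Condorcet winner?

Jamal vs Tomás: 31–20
Jamal vs Carla: 39–12
Jamal vs Farid: 31–20
Jamal vs Priya: 31–20
Jamal beats every other candidate.

Jamal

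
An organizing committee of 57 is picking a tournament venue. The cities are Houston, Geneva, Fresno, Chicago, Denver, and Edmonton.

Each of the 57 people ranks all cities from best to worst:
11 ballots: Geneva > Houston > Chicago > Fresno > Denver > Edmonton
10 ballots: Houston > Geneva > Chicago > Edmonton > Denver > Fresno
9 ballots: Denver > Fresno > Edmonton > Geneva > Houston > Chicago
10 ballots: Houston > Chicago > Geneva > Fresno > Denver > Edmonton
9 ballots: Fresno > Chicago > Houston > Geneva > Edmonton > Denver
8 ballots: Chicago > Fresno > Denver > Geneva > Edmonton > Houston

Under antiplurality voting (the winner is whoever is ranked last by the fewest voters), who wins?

Geneva

Last-place votes: Houston 8, Geneva 0, Fresno 10, Chicago 9, Denver 9, Edmonton 21.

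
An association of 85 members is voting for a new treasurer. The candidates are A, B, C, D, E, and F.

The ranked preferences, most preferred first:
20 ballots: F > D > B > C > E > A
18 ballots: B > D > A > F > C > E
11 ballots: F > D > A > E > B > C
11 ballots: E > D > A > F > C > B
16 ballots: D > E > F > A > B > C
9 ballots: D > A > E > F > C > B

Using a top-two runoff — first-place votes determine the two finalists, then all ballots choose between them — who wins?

D

Round 1 first-place votes: A 0, B 18, C 0, D 25, E 11, F 31. F and D advance.
Runoff: F is ranked above D on 31 ballots, D above F on 54.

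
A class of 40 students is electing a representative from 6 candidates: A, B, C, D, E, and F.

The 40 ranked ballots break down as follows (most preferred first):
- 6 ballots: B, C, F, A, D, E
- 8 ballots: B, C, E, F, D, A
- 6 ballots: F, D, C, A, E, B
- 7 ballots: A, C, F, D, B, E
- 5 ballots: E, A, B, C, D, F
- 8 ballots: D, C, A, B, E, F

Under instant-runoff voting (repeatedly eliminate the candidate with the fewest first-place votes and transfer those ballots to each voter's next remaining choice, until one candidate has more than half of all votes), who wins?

Round 1: A 7, B 14, C 0, D 8, E 5, F 6. C eliminated.
Round 2: A 7, B 14, D 8, E 5, F 6. E eliminated.
Round 3: A 12, B 14, D 8, F 6. F eliminated.
Round 4: A 12, B 14, D 14. A eliminated.
Round 5: B 19, D 21. D has a majority (≥21).

D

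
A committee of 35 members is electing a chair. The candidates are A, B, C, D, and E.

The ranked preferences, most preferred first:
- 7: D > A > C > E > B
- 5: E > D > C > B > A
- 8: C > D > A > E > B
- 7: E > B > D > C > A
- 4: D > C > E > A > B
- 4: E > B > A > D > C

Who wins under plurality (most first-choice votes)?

E

First-place votes: A 0, B 0, C 8, D 11, E 16.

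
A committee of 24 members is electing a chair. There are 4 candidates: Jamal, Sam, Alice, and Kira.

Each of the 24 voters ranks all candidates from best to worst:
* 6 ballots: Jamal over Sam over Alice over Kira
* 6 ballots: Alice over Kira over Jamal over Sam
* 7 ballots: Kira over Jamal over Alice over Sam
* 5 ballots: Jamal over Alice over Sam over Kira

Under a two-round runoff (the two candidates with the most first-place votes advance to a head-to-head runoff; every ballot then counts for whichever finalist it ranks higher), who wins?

Round 1 first-place votes: Jamal 11, Sam 0, Alice 6, Kira 7. Jamal and Kira advance.
Runoff: Jamal is ranked above Kira on 11 ballots, Kira above Jamal on 13.

Kira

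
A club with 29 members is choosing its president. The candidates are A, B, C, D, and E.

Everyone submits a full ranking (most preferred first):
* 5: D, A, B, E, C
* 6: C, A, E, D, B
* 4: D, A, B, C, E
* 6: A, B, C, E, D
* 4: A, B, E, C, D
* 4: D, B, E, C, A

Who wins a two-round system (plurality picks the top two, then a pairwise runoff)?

A

Round 1 first-place votes: A 10, B 0, C 6, D 13, E 0. D and A advance.
Runoff: D is ranked above A on 13 ballots, A above D on 16.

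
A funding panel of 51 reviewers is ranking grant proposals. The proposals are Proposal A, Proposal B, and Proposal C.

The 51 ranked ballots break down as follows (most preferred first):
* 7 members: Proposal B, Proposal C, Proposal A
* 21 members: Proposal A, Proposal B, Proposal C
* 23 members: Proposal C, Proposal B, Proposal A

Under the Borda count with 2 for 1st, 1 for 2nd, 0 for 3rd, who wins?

Proposal A: 7×0 + 21×2 + 23×0 = 42
Proposal B: 7×2 + 21×1 + 23×1 = 58
Proposal C: 7×1 + 21×0 + 23×2 = 53

Proposal B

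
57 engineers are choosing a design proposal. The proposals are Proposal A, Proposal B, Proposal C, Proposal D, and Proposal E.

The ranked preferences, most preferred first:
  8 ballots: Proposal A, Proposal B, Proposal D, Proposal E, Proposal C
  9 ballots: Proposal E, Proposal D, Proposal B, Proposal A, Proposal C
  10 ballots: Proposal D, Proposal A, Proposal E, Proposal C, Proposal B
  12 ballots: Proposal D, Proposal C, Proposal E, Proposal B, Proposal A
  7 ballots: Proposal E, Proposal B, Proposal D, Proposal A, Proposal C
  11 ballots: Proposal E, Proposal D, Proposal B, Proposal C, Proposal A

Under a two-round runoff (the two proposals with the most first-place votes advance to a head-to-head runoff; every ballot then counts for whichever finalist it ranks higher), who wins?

Round 1 first-place votes: Proposal A 8, Proposal B 0, Proposal C 0, Proposal D 22, Proposal E 27. Proposal E and Proposal D advance.
Runoff: Proposal E is ranked above Proposal D on 27 ballots, Proposal D above Proposal E on 30.

Proposal D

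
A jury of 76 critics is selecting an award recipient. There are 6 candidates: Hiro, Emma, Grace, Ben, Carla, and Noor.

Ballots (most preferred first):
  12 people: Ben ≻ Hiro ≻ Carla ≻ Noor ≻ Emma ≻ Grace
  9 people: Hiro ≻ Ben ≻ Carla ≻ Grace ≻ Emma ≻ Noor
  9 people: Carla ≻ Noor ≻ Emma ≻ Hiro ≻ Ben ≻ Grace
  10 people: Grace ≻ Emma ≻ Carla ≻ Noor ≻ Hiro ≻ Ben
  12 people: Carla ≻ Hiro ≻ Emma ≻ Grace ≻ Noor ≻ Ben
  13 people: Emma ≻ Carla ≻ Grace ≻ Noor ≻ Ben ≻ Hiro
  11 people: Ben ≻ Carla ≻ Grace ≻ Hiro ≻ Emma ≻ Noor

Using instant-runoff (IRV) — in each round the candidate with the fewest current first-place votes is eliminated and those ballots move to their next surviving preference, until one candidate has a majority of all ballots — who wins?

Emma

Round 1: Hiro 9, Emma 13, Grace 10, Ben 23, Carla 21, Noor 0. Noor eliminated.
Round 2: Hiro 9, Emma 13, Grace 10, Ben 23, Carla 21. Hiro eliminated.
Round 3: Emma 13, Grace 10, Ben 32, Carla 21. Grace eliminated.
Round 4: Emma 23, Ben 32, Carla 21. Carla eliminated.
Round 5: Emma 44, Ben 32. Emma has a majority (≥39).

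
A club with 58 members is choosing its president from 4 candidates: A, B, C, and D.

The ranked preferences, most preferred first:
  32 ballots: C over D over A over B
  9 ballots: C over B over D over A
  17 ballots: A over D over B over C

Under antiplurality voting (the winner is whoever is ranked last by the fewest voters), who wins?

Last-place votes: A 9, B 32, C 17, D 0.

D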